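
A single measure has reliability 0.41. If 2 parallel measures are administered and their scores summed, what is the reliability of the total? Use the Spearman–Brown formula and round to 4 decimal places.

ρ_k = kρ / (1 + (k−1)ρ) = 2·0.41 / (1 + 1·0.41) = 0.820 / 1.410 = 0.5816.

0.5816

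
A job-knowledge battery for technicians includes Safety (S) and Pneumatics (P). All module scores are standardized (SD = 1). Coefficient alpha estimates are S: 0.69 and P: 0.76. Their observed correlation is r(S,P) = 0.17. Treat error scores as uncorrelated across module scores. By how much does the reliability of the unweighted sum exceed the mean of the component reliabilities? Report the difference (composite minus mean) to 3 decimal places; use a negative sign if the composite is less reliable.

0.040

Var(sum) = 2 + 0.34 = 2.34; true-score variance = 1.45 + 0.34 = 1.79; composite reliability = 0.7650.
Mean component reliability = 0.7250.
Difference = 0.7650 − 0.7250 = 0.040.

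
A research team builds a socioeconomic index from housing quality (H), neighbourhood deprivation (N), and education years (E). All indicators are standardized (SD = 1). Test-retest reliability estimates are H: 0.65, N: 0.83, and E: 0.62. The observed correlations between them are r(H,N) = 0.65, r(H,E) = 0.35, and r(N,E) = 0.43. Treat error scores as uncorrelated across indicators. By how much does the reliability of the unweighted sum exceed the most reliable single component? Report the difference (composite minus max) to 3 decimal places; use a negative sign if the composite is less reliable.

0.016

Var(sum) = 3 + 2.86 = 5.86; true-score variance = 2.1 + 2.86 = 4.96; composite reliability = 0.8464.
Max component reliability = 0.8300.
Difference = 0.8464 − 0.8300 = 0.016.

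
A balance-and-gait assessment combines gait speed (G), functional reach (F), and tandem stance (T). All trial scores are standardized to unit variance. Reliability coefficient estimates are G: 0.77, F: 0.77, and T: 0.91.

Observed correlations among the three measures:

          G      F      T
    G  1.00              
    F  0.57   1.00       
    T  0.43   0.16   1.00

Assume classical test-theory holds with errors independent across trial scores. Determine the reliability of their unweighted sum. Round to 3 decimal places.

0.897

Var(G+F+T) = 3 + 2·[0.57 + 0.43 + 0.16] = 3 + 2.32 = 5.32.
With uncorrelated errors the cross-covariances are all true-score covariance, so they carry over unchanged; only the diagonal terms shrink to ρᵢσᵢ².
True-score variance = [0.77 + 0.77 + 0.91] + 2.32 = 2.45 + 2.32 = 4.77.
Reliability = 4.77 / 5.32 = 0.897.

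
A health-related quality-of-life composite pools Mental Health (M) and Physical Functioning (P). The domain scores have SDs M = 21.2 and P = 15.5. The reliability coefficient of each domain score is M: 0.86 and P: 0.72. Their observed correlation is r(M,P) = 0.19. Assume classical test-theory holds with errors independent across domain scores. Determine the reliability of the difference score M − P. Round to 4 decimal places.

Var(M−P) = 21.2² + 15.5² − 2·21.2·15.5·0.19 = 689.69 − 124.868 = 564.822.
Under uncorrelated errors the observed covariances equal the true-score covariances, so only the own-variance terms attenuate.
True-score variance = [21.2²·0.86 + 15.5²·0.72] − 124.868 = 559.498 − 124.868 = 434.63.
Reliability = 434.63 / 564.822 = 0.7695.

0.7695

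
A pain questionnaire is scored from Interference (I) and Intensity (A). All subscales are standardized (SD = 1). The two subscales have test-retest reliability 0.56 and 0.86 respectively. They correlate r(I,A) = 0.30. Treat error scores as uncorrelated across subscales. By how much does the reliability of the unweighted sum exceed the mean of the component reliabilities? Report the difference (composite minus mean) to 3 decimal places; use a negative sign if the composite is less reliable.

Var(sum) = 2 + 0.6 = 2.6; true-score variance = 1.42 + 0.6 = 2.02; composite reliability = 0.7769.
Mean component reliability = 0.7100.
Difference = 0.7769 − 0.7100 = 0.067.

0.067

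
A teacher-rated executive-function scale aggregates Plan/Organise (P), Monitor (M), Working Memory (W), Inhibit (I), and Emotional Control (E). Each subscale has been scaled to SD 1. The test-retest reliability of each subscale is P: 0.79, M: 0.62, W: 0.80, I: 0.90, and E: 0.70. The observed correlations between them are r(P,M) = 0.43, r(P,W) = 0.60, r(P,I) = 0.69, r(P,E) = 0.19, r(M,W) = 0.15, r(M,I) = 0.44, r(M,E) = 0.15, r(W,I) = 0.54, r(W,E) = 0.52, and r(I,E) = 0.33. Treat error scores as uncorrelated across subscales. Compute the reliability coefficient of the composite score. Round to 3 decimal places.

Var(P+M+W+I+E) = 5 + 2·[0.43 + 0.60 + 0.69 + 0.19 + 0.15 + 0.44 + 0.15 + 0.54 + 0.52 + 0.33] = 5 + 8.08 = 13.08.
Under uncorrelated errors the observed covariances equal the true-score covariances, so only the own-variance terms attenuate.
True-score variance = [0.79 + 0.62 + 0.80 + 0.90 + 0.70] + 8.08 = 3.81 + 8.08 = 11.89.
Reliability = 11.89 / 13.08 = 0.909.

0.909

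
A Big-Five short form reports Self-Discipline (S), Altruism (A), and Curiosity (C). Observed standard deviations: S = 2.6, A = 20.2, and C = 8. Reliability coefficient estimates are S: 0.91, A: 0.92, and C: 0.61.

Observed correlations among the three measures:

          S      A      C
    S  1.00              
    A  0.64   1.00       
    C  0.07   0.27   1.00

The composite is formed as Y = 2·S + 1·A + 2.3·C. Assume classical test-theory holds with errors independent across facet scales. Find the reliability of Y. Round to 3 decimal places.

0.851

Var(Y) = 2²·2.6² + 20.2² + 2.3²·8² + 2·[2·2.6·20.2·0.64 + 4.6·2.6·8·0.07 + 2.3·20.2·8·0.27] = 773.64 + 348.554 = 1122.19.
Because errors are independent across components, Cov(Tᵢ,Tⱼ) = Cov(Xᵢ,Xⱼ); the off-diagonal part of the true-score variance is the same as above.
True-score variance = [2²·2.6²·0.91 + 20.2²·0.92 + 2.3²·8²·0.61] + 348.554 = 606.525 + 348.554 = 955.078.
Reliability = 955.078 / 1122.19 = 0.851.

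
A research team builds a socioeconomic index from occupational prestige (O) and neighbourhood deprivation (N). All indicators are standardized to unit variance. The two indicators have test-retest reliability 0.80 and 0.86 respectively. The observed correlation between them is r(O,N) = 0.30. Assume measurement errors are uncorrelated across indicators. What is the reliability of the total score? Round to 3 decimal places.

Var(O+N) = 2 + 2·[0.30] = 2 + 0.6 = 2.6.
Because errors are independent across components, Cov(Tᵢ,Tⱼ) = Cov(Xᵢ,Xⱼ); the off-diagonal part of the true-score variance is the same as above.
True-score variance = [0.80 + 0.86] + 0.6 = 1.66 + 0.6 = 2.26.
Reliability = 2.26 / 2.6 = 0.869.

0.869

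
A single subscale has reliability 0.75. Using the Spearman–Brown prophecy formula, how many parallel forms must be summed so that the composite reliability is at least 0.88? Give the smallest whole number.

3

k ≥ ρ*(1−ρ₁)/(ρ₁(1−ρ*)) = 0.88·0.25 / (0.75·0.12) = 2.444.
Smallest integer k = 3.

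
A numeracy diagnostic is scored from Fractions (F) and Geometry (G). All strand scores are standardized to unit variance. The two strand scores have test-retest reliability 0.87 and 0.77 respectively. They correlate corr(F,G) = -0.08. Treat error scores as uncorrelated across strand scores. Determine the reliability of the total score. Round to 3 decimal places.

0.804

Var(F+G) = 2 + 2·[(-0.08)] = 2 − 0.16 = 1.84.
Under uncorrelated errors the observed covariances equal the true-score covariances, so only the own-variance terms attenuate.
True-score variance = [0.87 + 0.77] − 0.16 = 1.64 − 0.16 = 1.48.
Reliability = 1.48 / 1.84 = 0.804.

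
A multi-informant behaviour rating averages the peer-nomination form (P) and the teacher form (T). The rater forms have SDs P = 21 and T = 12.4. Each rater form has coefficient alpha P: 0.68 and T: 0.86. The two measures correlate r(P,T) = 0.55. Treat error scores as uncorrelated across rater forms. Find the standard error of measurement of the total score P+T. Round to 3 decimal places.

12.753

Var(total) = 594.76 + 286.44 = 881.2.
True-score variance = 432.114 + 286.44 = 718.554, so reliability = 0.8154.
Error variance = 881.2 − 718.554 = 162.646; SEM = √162.646 = 12.753.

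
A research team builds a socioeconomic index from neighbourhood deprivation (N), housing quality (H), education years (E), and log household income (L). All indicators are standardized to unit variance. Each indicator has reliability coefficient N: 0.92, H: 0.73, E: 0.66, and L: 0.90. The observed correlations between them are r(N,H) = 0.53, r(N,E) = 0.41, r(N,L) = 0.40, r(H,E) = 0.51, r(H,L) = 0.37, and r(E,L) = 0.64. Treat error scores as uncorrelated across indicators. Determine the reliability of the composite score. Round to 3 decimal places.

0.919

Var(N+H+E+L) = 4 + 2·[0.53 + 0.41 + 0.40 + 0.51 + 0.37 + 0.64] = 4 + 5.72 = 9.72.
With uncorrelated errors the cross-covariances are all true-score covariance, so they carry over unchanged; only the diagonal terms shrink to ρᵢσᵢ².
True-score variance = [0.92 + 0.73 + 0.66 + 0.90] + 5.72 = 3.21 + 5.72 = 8.93.
Reliability = 8.93 / 9.72 = 0.919.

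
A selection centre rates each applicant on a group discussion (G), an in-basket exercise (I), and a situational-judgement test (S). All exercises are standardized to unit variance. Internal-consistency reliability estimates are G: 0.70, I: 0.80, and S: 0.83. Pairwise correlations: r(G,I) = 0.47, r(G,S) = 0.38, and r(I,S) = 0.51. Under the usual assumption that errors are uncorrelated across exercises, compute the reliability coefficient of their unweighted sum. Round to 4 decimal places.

Var(G+I+S) = 3 + 2·[0.47 + 0.38 + 0.51] = 3 + 2.72 = 5.72.
Because errors are independent across components, Cov(Tᵢ,Tⱼ) = Cov(Xᵢ,Xⱼ); the off-diagonal part of the true-score variance is the same as above.
True-score variance = [0.70 + 0.80 + 0.83] + 2.72 = 2.33 + 2.72 = 5.05.
Reliability = 5.05 / 5.72 = 0.8829.

0.8829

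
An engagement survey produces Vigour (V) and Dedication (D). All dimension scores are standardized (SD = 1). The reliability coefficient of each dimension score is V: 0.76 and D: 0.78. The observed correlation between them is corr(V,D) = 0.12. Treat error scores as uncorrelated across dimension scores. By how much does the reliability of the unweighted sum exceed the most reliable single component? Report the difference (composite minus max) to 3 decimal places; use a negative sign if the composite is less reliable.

0.015

Var(sum) = 2 + 0.24 = 2.24; true-score variance = 1.54 + 0.24 = 1.78; composite reliability = 0.7946.
Max component reliability = 0.7800.
Difference = 0.7946 − 0.7800 = 0.015.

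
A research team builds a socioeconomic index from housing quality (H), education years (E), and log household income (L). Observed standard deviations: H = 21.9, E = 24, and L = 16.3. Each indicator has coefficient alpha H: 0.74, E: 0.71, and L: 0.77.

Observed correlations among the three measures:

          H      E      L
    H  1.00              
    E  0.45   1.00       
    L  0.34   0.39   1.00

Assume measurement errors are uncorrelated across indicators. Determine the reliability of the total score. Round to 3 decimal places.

0.849

Var(H+E+L) = 21.9² + 24² + 16.3² + 2·[21.9·24·0.45 + 21.9·16.3·0.34 + 24·16.3·0.39] = 1321.3 + 1020.92 = 2342.22.
Under uncorrelated errors the observed covariances equal the true-score covariances, so only the own-variance terms attenuate.
True-score variance = [21.9²·0.74 + 24²·0.71 + 16.3²·0.77] + 1020.92 = 968.453 + 1020.92 = 1989.37.
Reliability = 1989.37 / 2342.22 = 0.849.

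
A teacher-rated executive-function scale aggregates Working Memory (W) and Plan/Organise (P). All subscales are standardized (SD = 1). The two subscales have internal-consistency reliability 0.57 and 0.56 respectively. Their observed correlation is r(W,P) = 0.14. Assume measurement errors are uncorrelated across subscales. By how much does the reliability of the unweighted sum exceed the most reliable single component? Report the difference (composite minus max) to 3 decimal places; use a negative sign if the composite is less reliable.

Var(sum) = 2 + 0.28 = 2.28; true-score variance = 1.13 + 0.28 = 1.41; composite reliability = 0.6184.
Max component reliability = 0.5700.
Difference = 0.6184 − 0.5700 = 0.048.

0.048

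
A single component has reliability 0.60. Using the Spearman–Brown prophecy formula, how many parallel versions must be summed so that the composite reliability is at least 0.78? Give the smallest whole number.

3

k ≥ ρ*(1−ρ₁)/(ρ₁(1−ρ*)) = 0.78·0.40 / (0.60·0.22) = 2.364.
Smallest integer k = 3.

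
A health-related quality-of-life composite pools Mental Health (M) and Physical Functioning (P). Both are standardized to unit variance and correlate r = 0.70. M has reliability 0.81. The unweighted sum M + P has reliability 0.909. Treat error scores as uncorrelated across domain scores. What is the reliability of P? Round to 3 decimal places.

Var(M+P) = 2 + 2·0.70 = 3.400.
True-score variance = ρ_M + ρ_P + 2·0.70, so 0.909 = (0.81 + ρ_P + 1.40) / 3.400.
ρ_P = 0.909·3.400 − 0.81 − 1.40 = 0.881.

0.881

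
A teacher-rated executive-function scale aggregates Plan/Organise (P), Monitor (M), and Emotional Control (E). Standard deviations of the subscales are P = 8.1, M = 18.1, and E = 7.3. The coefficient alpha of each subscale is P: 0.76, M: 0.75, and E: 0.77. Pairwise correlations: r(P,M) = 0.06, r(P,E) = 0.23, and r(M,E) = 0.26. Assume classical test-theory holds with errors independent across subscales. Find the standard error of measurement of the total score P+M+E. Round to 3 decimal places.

10.484

Var(total) = 446.51 + 113.501 = 560.011.
True-score variance = 336.604 + 113.501 = 450.105, so reliability = 0.8037.
Error variance = 560.011 − 450.105 = 109.906; SEM = √109.906 = 10.484.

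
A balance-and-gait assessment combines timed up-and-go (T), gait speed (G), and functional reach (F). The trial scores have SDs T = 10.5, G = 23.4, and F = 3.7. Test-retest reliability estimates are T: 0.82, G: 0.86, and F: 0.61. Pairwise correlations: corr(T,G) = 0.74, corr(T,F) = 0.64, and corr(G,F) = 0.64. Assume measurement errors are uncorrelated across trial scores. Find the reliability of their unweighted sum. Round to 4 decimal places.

Var(T+G+F) = 10.5² + 23.4² + 3.7² + 2·[10.5·23.4·0.74 + 10.5·3.7·0.64 + 23.4·3.7·0.64] = 671.5 + 524.186 = 1195.69.
Because errors are independent across components, Cov(Tᵢ,Tⱼ) = Cov(Xᵢ,Xⱼ); the off-diagonal part of the true-score variance is the same as above.
True-score variance = [10.5²·0.82 + 23.4²·0.86 + 3.7²·0.61] + 524.186 = 569.658 + 524.186 = 1093.84.
Reliability = 1093.84 / 1195.69 = 0.9148.

0.9148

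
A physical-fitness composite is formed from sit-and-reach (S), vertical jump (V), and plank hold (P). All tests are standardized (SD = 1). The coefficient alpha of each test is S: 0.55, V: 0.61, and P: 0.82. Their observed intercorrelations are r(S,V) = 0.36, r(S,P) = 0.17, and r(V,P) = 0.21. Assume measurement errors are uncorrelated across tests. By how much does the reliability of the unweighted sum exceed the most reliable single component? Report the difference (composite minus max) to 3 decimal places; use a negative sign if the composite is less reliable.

Var(sum) = 3 + 1.48 = 4.48; true-score variance = 1.98 + 1.48 = 3.46; composite reliability = 0.7723.
Max component reliability = 0.8200.
Difference = 0.7723 − 0.8200 = -0.048.

-0.048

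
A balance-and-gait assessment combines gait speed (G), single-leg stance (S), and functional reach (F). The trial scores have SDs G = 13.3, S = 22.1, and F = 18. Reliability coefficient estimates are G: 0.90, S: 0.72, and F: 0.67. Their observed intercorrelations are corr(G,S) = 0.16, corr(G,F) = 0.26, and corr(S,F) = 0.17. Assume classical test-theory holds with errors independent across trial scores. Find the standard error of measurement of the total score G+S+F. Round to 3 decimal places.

16.167

Var(total) = 989.3 + 353.798 = 1343.1.
True-score variance = 727.936 + 353.798 = 1081.73, so reliability = 0.8054.
Error variance = 1343.1 − 1081.73 = 261.364; SEM = √261.364 = 16.167.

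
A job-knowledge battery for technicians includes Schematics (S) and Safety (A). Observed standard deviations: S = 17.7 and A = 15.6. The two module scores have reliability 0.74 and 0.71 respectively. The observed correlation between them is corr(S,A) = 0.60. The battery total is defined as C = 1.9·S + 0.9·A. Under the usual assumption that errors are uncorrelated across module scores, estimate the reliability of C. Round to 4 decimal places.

Var(C) = 1.9²·17.7² + 0.9²·15.6² + 2·[1.71·17.7·15.6·0.60] = 1328.1 + 566.598 = 1894.7.
Under uncorrelated errors the observed covariances equal the true-score covariances, so only the own-variance terms attenuate.
True-score variance = [1.9²·17.7²·0.74 + 0.9²·15.6²·0.71] + 566.598 = 976.879 + 566.598 = 1543.48.
Reliability = 1543.48 / 1894.7 = 0.8146.

0.8146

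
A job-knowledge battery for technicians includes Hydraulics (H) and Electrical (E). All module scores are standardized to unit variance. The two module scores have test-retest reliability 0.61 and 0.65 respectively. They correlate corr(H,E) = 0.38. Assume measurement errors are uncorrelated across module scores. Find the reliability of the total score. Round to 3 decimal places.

Var(H+E) = 2 + 2·[0.38] = 2 + 0.76 = 2.76.
With uncorrelated errors the cross-covariances are all true-score covariance, so they carry over unchanged; only the diagonal terms shrink to ρᵢσᵢ².
True-score variance = [0.61 + 0.65] + 0.76 = 1.26 + 0.76 = 2.02.
Reliability = 2.02 / 2.76 = 0.732.

0.732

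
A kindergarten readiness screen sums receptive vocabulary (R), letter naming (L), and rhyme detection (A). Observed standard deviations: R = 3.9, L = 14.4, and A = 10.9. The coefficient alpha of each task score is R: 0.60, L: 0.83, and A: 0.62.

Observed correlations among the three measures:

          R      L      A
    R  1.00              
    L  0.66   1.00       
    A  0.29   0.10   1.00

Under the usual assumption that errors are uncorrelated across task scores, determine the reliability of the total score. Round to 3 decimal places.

Var(R+L+A) = 3.9² + 14.4² + 10.9² + 2·[3.9·14.4·0.66 + 3.9·10.9·0.29 + 14.4·10.9·0.10] = 341.38 + 130.179 = 471.559.
Under uncorrelated errors the observed covariances equal the true-score covariances, so only the own-variance terms attenuate.
True-score variance = [3.9²·0.60 + 14.4²·0.83 + 10.9²·0.62] + 130.179 = 254.897 + 130.179 = 385.076.
Reliability = 385.076 / 471.559 = 0.817.

0.817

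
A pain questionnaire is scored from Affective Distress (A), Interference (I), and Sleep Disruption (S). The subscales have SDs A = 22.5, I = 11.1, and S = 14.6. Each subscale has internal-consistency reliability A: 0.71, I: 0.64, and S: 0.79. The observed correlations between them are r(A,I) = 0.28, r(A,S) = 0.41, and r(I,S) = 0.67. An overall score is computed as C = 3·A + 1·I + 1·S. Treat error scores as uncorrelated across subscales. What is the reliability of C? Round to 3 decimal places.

0.777

Var(C) = 3²·22.5² + 11.1² + 14.6² + 2·[3·22.5·11.1·0.28 + 3·22.5·14.6·0.41 + 11.1·14.6·0.67] = 4892.62 + 1444.85 = 6337.47.
Under uncorrelated errors the observed covariances equal the true-score covariances, so only the own-variance terms attenuate.
True-score variance = [3²·22.5²·0.71 + 11.1²·0.64 + 14.6²·0.79] + 1444.85 = 3482.19 + 1444.85 = 4927.04.
Reliability = 4927.04 / 6337.47 = 0.777.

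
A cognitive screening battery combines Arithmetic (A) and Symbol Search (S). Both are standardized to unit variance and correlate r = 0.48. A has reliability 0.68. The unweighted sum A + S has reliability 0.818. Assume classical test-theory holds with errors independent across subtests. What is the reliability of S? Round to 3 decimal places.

0.781

Var(A+S) = 2 + 2·0.48 = 2.960.
True-score variance = ρ_A + ρ_S + 2·0.48, so 0.818 = (0.68 + ρ_S + 0.96) / 2.960.
ρ_S = 0.818·2.960 − 0.68 − 0.96 = 0.781.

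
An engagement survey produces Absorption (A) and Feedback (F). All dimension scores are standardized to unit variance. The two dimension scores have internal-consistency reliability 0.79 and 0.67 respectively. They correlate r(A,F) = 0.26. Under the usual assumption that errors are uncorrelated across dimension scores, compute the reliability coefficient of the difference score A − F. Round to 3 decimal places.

0.635

Var(A−F) = 1 + 1 − 2·0.26 = 2 − 0.52 = 1.48.
With uncorrelated errors the cross-covariances are all true-score covariance, so they carry over unchanged; only the diagonal terms shrink to ρᵢσᵢ².
True-score variance = [0.79 + 0.67] − 0.52 = 1.46 − 0.52 = 0.94.
Reliability = 0.94 / 1.48 = 0.635.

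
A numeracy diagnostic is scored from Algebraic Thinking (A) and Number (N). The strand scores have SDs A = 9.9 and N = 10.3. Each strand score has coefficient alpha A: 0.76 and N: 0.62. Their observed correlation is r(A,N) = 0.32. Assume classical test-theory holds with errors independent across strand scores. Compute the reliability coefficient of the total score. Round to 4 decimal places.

Var(A+N) = 9.9² + 10.3² + 2·[9.9·10.3·0.32] = 204.1 + 65.2608 = 269.361.
With uncorrelated errors the cross-covariances are all true-score covariance, so they carry over unchanged; only the diagonal terms shrink to ρᵢσᵢ².
True-score variance = [9.9²·0.76 + 10.3²·0.62] + 65.2608 = 140.263 + 65.2608 = 205.524.
Reliability = 205.524 / 269.361 = 0.7630.

0.7630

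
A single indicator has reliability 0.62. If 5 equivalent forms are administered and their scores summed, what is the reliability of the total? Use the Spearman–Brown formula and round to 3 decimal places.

ρ_k = kρ / (1 + (k−1)ρ) = 5·0.62 / (1 + 4·0.62) = 3.100 / 3.480 = 0.891.

0.891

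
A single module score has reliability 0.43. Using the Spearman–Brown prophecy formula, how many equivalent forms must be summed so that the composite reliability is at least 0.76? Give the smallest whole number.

5

k ≥ ρ*(1−ρ₁)/(ρ₁(1−ρ*)) = 0.76·0.57 / (0.43·0.24) = 4.198.
Smallest integer k = 5.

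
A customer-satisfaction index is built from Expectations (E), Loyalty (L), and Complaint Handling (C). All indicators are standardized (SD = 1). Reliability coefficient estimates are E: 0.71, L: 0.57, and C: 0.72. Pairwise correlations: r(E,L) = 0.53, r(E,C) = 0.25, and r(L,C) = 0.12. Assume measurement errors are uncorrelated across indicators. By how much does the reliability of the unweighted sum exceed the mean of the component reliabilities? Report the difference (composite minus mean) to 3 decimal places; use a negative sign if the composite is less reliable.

0.125

Var(sum) = 3 + 1.8 = 4.8; true-score variance = 2 + 1.8 = 3.8; composite reliability = 0.7917.
Mean component reliability = 0.6667.
Difference = 0.7917 − 0.6667 = 0.125.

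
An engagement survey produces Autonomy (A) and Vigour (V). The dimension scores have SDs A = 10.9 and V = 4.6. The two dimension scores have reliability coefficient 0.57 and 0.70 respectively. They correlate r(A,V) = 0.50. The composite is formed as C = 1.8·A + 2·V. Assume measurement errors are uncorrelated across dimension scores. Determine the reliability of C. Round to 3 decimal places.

0.706

Var(C) = 1.8²·10.9² + 2²·4.6² + 2·[3.6·10.9·4.6·0.50] = 469.584 + 180.504 = 650.088.
Because errors are independent across components, Cov(Tᵢ,Tⱼ) = Cov(Xᵢ,Xⱼ); the off-diagonal part of the true-score variance is the same as above.
True-score variance = [1.8²·10.9²·0.57 + 2²·4.6²·0.70] + 180.504 = 278.666 + 180.504 = 459.17.
Reliability = 459.17 / 650.088 = 0.706.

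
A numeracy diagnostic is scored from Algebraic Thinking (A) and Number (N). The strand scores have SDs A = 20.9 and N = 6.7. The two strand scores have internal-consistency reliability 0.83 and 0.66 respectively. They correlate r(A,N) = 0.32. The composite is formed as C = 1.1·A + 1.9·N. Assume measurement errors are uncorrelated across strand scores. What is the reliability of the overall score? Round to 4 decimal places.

Var(C) = 1.1²·20.9² + 1.9²·6.7² + 2·[2.09·20.9·6.7·0.32] = 690.593 + 187.304 = 877.897.
Under uncorrelated errors the observed covariances equal the true-score covariances, so only the own-variance terms attenuate.
True-score variance = [1.1²·20.9²·0.83 + 1.9²·6.7²·0.66] + 187.304 = 545.643 + 187.304 = 732.947.
Reliability = 732.947 / 877.897 = 0.8349.

0.8349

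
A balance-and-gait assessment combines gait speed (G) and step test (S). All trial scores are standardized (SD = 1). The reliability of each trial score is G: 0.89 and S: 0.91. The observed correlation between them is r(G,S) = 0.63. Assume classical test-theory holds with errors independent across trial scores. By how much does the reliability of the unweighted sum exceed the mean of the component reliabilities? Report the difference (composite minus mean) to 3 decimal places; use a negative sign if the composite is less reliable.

Var(sum) = 2 + 1.26 = 3.26; true-score variance = 1.8 + 1.26 = 3.06; composite reliability = 0.9387.
Mean component reliability = 0.9000.
Difference = 0.9387 − 0.9000 = 0.039.

0.039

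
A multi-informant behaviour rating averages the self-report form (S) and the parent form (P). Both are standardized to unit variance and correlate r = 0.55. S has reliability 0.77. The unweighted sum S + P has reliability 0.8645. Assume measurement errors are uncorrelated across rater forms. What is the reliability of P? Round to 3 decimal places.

Var(S+P) = 2 + 2·0.55 = 3.100.
True-score variance = ρ_S + ρ_P + 2·0.55, so 0.8645 = (0.77 + ρ_P + 1.10) / 3.100.
ρ_P = 0.8645·3.100 − 0.77 − 1.10 = 0.810.

0.810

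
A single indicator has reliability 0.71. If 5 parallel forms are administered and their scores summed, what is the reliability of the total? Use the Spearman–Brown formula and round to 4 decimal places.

0.9245

ρ_k = kρ / (1 + (k−1)ρ) = 5·0.71 / (1 + 4·0.71) = 3.550 / 3.840 = 0.9245.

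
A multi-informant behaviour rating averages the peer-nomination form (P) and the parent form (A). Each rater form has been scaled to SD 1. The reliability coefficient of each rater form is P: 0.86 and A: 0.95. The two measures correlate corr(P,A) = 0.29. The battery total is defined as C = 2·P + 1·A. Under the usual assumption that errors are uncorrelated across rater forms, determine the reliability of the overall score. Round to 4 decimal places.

0.9010

Var(C) = 2² + 1 + 2·[2·0.29] = 5 + 1.16 = 6.16.
Because errors are independent across components, Cov(Tᵢ,Tⱼ) = Cov(Xᵢ,Xⱼ); the off-diagonal part of the true-score variance is the same as above.
True-score variance = [2²·0.86 + 0.95] + 1.16 = 4.39 + 1.16 = 5.55.
Reliability = 5.55 / 6.16 = 0.9010.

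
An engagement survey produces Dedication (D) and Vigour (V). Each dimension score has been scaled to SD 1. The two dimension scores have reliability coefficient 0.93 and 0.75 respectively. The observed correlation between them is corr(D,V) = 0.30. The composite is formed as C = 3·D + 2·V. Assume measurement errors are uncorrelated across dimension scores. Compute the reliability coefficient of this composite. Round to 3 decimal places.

0.902

Var(C) = 3² + 2² + 2·[6·0.30] = 13 + 3.6 = 16.6.
Because errors are independent across components, Cov(Tᵢ,Tⱼ) = Cov(Xᵢ,Xⱼ); the off-diagonal part of the true-score variance is the same as above.
True-score variance = [3²·0.93 + 2²·0.75] + 3.6 = 11.37 + 3.6 = 14.97.
Reliability = 14.97 / 16.6 = 0.902.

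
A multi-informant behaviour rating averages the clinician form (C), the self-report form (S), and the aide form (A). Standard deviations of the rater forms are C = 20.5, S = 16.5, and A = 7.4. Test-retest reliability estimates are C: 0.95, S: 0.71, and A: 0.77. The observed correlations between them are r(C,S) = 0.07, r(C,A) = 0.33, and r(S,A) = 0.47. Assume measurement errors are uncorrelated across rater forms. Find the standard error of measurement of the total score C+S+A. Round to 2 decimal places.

10.61

Var(total) = 747.26 + 262.251 = 1009.51.
True-score variance = 634.7 + 262.251 = 896.951, so reliability = 0.8885.
Error variance = 1009.51 − 896.951 = 112.56; SEM = √112.56 = 10.61.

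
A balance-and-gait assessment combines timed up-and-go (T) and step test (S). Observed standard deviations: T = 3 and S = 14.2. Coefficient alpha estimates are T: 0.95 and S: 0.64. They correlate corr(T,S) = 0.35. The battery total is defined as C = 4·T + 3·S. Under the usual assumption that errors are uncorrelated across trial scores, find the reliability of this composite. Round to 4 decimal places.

0.7149

Var(C) = 4²·3² + 3²·14.2² + 2·[12·3·14.2·0.35] = 1958.76 + 357.84 = 2316.6.
Because errors are independent across components, Cov(Tᵢ,Tⱼ) = Cov(Xᵢ,Xⱼ); the off-diagonal part of the true-score variance is the same as above.
True-score variance = [4²·3²·0.95 + 3²·14.2²·0.64] + 357.84 = 1298.25 + 357.84 = 1656.09.
Reliability = 1656.09 / 2316.6 = 0.7149.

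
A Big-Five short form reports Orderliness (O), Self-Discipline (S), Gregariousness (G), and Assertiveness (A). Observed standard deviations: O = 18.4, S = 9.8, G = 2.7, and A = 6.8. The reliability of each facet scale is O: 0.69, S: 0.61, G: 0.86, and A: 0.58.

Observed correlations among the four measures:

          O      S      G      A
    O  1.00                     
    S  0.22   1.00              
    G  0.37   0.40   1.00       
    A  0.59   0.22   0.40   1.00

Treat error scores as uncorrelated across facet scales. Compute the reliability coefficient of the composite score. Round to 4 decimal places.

Var(O+S+G+A) = 18.4² + 9.8² + 2.7² + 6.8² + 2·[18.4·9.8·0.22 + 18.4·2.7·0.37 + 18.4·6.8·0.59 + 9.8·2.7·0.40 + 9.8·6.8·0.22 + 2.7·6.8·0.40] = 488.13 + 328.923 = 817.053.
With uncorrelated errors the cross-covariances are all true-score covariance, so they carry over unchanged; only the diagonal terms shrink to ρᵢσᵢ².
True-score variance = [18.4²·0.69 + 9.8²·0.61 + 2.7²·0.86 + 6.8²·0.58] + 328.923 = 325.279 + 328.923 = 654.203.
Reliability = 654.203 / 817.053 = 0.8007.

0.8007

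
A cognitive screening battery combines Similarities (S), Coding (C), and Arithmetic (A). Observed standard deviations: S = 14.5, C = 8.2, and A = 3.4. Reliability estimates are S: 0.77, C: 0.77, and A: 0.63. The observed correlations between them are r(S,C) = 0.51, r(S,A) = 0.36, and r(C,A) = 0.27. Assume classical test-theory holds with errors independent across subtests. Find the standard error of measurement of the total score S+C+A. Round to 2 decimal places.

8.25

Var(total) = 289.05 + 171.829 = 460.879.
True-score variance = 220.95 + 171.829 = 392.779, so reliability = 0.8522.
Error variance = 460.879 − 392.779 = 68.0999; SEM = √68.0999 = 8.25.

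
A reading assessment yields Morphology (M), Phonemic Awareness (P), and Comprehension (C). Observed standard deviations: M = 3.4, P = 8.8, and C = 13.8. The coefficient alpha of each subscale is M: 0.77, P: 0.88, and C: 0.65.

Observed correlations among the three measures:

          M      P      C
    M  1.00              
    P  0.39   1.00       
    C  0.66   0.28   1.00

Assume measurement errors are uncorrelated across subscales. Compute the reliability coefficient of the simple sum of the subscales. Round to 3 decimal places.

Var(M+P+C) = 3.4² + 8.8² + 13.8² + 2·[3.4·8.8·0.39 + 3.4·13.8·0.66 + 8.8·13.8·0.28] = 279.44 + 153.278 = 432.718.
With uncorrelated errors the cross-covariances are all true-score covariance, so they carry over unchanged; only the diagonal terms shrink to ρᵢσᵢ².
True-score variance = [3.4²·0.77 + 8.8²·0.88 + 13.8²·0.65] + 153.278 = 200.834 + 153.278 = 354.113.
Reliability = 354.113 / 432.718 = 0.818.

0.818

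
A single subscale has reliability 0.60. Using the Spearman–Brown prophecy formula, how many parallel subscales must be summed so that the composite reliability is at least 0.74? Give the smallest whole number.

k ≥ ρ*(1−ρ₁)/(ρ₁(1−ρ*)) = 0.74·0.40 / (0.60·0.26) = 1.897.
Smallest integer k = 2.

2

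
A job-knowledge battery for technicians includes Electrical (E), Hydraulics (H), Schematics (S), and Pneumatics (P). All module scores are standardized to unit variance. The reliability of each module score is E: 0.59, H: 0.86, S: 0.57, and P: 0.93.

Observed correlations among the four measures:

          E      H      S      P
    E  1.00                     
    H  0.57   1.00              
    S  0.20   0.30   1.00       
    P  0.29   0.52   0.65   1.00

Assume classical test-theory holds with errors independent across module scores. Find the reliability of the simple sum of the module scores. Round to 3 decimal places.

0.884

Var(E+H+S+P) = 4 + 2·[0.57 + 0.20 + 0.29 + 0.30 + 0.52 + 0.65] = 4 + 5.06 = 9.06.
Because errors are independent across components, Cov(Tᵢ,Tⱼ) = Cov(Xᵢ,Xⱼ); the off-diagonal part of the true-score variance is the same as above.
True-score variance = [0.59 + 0.86 + 0.57 + 0.93] + 5.06 = 2.95 + 5.06 = 8.01.
Reliability = 8.01 / 9.06 = 0.884.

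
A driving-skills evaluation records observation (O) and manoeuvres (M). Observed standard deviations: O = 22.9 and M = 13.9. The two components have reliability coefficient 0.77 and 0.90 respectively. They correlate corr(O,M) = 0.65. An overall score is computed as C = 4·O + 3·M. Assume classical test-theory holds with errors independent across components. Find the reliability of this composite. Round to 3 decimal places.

0.861

Var(C) = 4²·22.9² + 3²·13.9² + 2·[12·22.9·13.9·0.65] = 10129.4 + 4965.64 = 15095.1.
With uncorrelated errors the cross-covariances are all true-score covariance, so they carry over unchanged; only the diagonal terms shrink to ρᵢσᵢ².
True-score variance = [4²·22.9²·0.77 + 3²·13.9²·0.90] + 4965.64 = 8025.73 + 4965.64 = 12991.4.
Reliability = 12991.4 / 15095.1 = 0.861.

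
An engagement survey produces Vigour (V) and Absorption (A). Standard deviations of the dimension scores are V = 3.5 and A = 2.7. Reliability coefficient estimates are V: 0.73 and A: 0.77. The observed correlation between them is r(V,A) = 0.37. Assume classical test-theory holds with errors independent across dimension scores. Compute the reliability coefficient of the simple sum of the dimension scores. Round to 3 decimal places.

0.812

Var(V+A) = 3.5² + 2.7² + 2·[3.5·2.7·0.37] = 19.54 + 6.993 = 26.533.
Because errors are independent across components, Cov(Tᵢ,Tⱼ) = Cov(Xᵢ,Xⱼ); the off-diagonal part of the true-score variance is the same as above.
True-score variance = [3.5²·0.73 + 2.7²·0.77] + 6.993 = 14.5558 + 6.993 = 21.5488.
Reliability = 21.5488 / 26.533 = 0.812.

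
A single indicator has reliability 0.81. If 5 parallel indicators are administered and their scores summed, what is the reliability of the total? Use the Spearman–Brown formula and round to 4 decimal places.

0.9552

ρ_k = kρ / (1 + (k−1)ρ) = 5·0.81 / (1 + 4·0.81) = 4.050 / 4.240 = 0.9552.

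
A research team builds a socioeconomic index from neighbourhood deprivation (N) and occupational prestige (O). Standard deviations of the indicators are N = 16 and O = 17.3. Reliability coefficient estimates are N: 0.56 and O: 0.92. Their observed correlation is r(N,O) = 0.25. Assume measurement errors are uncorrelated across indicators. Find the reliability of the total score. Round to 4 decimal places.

Var(N+O) = 16² + 17.3² + 2·[16·17.3·0.25] = 555.29 + 138.4 = 693.69.
Under uncorrelated errors the observed covariances equal the true-score covariances, so only the own-variance terms attenuate.
True-score variance = [16²·0.56 + 17.3²·0.92] + 138.4 = 418.707 + 138.4 = 557.107.
Reliability = 557.107 / 693.69 = 0.8031.

0.8031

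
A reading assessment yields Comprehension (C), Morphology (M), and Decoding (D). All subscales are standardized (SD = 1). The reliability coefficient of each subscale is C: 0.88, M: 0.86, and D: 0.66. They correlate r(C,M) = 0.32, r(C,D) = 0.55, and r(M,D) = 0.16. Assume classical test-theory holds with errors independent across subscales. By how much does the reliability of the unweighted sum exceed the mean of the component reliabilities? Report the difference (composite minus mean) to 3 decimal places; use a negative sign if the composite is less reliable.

0.081

Var(sum) = 3 + 2.06 = 5.06; true-score variance = 2.4 + 2.06 = 4.46; composite reliability = 0.8814.
Mean component reliability = 0.8000.
Difference = 0.8814 − 0.8000 = 0.081.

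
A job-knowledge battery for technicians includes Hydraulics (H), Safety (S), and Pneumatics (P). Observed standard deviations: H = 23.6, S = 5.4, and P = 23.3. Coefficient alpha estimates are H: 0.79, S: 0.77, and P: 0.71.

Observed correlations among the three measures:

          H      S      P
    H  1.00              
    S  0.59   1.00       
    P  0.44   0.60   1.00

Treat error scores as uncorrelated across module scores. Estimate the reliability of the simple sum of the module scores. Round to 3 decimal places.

0.853

Var(H+S+P) = 23.6² + 5.4² + 23.3² + 2·[23.6·5.4·0.59 + 23.6·23.3·0.44 + 5.4·23.3·0.60] = 1129.01 + 785.258 = 1914.27.
Because errors are independent across components, Cov(Tᵢ,Tⱼ) = Cov(Xᵢ,Xⱼ); the off-diagonal part of the true-score variance is the same as above.
True-score variance = [23.6²·0.79 + 5.4²·0.77 + 23.3²·0.71] + 785.258 = 847.904 + 785.258 = 1633.16.
Reliability = 1633.16 / 1914.27 = 0.853.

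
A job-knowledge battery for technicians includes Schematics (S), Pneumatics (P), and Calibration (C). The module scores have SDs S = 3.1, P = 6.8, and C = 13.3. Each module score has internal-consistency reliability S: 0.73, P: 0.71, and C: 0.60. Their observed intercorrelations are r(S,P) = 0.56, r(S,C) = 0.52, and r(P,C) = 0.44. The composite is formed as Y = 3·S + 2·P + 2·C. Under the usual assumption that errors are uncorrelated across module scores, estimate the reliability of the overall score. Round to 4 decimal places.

0.7878

Var(Y) = 3²·3.1² + 2²·6.8² + 2²·13.3² + 2·[6·3.1·6.8·0.56 + 6·3.1·13.3·0.52 + 4·6.8·13.3·0.44] = 979.01 + 717.282 = 1696.29.
Because errors are independent across components, Cov(Tᵢ,Tⱼ) = Cov(Xᵢ,Xⱼ); the off-diagonal part of the true-score variance is the same as above.
True-score variance = [3²·3.1²·0.73 + 2²·6.8²·0.71 + 2²·13.3²·0.60] + 717.282 = 618.995 + 717.282 = 1336.28.
Reliability = 1336.28 / 1696.29 = 0.7878.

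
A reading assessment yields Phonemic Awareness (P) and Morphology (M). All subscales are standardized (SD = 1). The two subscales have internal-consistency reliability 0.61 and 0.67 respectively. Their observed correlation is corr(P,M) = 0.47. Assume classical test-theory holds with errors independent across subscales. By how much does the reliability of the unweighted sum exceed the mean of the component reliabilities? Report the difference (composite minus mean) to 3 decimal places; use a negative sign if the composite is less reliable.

Var(sum) = 2 + 0.94 = 2.94; true-score variance = 1.28 + 0.94 = 2.22; composite reliability = 0.7551.
Mean component reliability = 0.6400.
Difference = 0.7551 − 0.6400 = 0.115.

0.115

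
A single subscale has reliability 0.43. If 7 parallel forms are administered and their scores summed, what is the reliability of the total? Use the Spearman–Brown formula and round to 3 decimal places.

ρ_k = kρ / (1 + (k−1)ρ) = 7·0.43 / (1 + 6·0.43) = 3.010 / 3.580 = 0.841.

0.841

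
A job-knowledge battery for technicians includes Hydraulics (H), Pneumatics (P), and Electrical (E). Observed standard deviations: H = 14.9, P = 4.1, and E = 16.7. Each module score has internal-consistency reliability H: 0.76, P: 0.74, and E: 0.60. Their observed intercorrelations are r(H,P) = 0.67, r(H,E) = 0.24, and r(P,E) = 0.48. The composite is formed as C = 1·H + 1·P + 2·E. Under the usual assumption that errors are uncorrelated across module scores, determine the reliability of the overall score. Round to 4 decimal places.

0.7211

Var(C) = 14.9² + 4.1² + 2²·16.7² + 2·[14.9·4.1·0.67 + 2·14.9·16.7·0.24 + 2·4.1·16.7·0.48] = 1354.38 + 452.2 = 1806.58.
Because errors are independent across components, Cov(Tᵢ,Tⱼ) = Cov(Xᵢ,Xⱼ); the off-diagonal part of the true-score variance is the same as above.
True-score variance = [14.9²·0.76 + 4.1²·0.74 + 2²·16.7²·0.60] + 452.2 = 850.503 + 452.2 = 1302.7.
Reliability = 1302.7 / 1806.58 = 0.7211.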